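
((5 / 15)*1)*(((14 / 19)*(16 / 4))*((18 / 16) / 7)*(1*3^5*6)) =4374 / 19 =230.21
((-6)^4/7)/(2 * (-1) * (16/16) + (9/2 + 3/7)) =2592/41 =63.22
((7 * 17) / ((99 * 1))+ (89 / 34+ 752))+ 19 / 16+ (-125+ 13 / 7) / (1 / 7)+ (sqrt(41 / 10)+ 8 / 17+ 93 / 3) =-1979807 / 26928+ sqrt(410) / 10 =-71.50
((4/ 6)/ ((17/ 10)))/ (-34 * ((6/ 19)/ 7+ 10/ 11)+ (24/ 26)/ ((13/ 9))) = -1236235/ 100258503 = -0.01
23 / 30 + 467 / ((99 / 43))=201569 / 990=203.61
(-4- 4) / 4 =-2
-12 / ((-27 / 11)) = 44 / 9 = 4.89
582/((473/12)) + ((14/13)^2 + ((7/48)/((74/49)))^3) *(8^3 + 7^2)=665.90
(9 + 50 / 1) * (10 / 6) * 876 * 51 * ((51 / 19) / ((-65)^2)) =44810028 / 16055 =2791.03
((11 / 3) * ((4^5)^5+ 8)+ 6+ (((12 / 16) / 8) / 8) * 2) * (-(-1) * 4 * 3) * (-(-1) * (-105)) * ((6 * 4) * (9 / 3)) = -1498077380048534619705 / 4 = -374519345012133654926.25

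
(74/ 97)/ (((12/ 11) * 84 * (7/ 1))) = 407/ 342216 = 0.00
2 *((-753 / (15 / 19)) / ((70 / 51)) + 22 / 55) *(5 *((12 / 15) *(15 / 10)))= -1458474 / 175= -8334.14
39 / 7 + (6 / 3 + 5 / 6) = 353 / 42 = 8.40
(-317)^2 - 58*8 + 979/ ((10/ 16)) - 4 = 507937/ 5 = 101587.40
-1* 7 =-7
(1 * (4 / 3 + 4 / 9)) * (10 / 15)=32 / 27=1.19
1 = 1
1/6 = 0.17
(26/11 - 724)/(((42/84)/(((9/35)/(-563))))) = 20412/30965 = 0.66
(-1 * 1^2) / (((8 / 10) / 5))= -25 / 4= -6.25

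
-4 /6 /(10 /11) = -11 /15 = -0.73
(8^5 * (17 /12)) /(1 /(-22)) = -3063808 /3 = -1021269.33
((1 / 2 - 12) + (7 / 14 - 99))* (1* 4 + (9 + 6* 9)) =-7370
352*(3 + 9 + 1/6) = 4282.67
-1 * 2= -2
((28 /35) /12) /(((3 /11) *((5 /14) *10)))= 77 /1125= 0.07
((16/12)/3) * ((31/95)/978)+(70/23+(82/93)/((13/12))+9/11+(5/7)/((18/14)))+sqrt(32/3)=4 * sqrt(6)/3+223001006108/42628548105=8.50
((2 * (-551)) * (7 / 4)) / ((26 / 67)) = -258419 / 52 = -4969.60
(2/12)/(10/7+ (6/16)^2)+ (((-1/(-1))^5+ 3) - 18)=-29302/2109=-13.89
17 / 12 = 1.42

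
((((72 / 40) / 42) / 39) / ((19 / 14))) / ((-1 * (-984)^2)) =-1 / 1195796160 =-0.00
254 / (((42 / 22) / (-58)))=-162052 / 21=-7716.76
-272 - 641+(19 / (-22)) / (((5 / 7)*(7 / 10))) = -10062 / 11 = -914.73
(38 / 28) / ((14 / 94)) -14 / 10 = 3779 / 490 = 7.71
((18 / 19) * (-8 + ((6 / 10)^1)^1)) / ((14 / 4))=-1332 / 665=-2.00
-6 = -6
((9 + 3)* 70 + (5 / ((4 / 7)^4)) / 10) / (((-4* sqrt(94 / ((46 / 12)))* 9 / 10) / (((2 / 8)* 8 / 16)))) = -2162405* sqrt(3243) / 20791296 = -5.92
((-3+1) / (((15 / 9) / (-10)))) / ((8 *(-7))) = -3 / 14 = -0.21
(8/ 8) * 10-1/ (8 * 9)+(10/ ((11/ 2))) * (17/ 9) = 1181/ 88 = 13.42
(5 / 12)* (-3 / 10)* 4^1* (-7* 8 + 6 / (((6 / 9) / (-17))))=104.50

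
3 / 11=0.27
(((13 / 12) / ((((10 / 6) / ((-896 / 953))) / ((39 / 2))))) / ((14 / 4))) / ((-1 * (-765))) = -5408 / 1215075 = -0.00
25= 25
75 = 75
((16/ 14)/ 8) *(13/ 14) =0.13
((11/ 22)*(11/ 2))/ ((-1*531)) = -11/ 2124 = -0.01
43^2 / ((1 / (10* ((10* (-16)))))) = -2958400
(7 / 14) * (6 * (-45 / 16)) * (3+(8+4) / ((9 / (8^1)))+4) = -2385 / 16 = -149.06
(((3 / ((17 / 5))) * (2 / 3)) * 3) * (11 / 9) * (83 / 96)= 4565 / 2448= 1.86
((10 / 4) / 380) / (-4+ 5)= 1 / 152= 0.01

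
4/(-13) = -4/13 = -0.31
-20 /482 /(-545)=2 /26269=0.00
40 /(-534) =-20 /267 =-0.07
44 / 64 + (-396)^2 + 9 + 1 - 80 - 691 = 2496891 / 16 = 156055.69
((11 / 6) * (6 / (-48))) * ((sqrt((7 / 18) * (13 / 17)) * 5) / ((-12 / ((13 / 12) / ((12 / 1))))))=715 * sqrt(3094) / 8460288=0.00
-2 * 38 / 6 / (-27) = 38 / 81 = 0.47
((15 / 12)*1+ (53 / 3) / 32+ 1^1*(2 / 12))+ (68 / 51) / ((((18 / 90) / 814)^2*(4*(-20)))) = -26503651 / 96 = -276079.70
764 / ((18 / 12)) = 1528 / 3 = 509.33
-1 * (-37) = 37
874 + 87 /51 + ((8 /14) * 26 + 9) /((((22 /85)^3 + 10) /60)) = 372846595591 /366037931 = 1018.60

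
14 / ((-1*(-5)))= 14 / 5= 2.80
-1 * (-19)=19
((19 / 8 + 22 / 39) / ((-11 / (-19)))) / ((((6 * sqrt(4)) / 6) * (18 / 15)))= 87115 / 41184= 2.12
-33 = -33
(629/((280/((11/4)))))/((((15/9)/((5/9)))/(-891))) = -2054943/1120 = -1834.77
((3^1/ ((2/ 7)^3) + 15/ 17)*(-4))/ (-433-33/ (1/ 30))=17613/ 48382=0.36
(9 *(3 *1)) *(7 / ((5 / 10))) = 378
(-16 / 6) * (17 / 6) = -68 / 9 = -7.56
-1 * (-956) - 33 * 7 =725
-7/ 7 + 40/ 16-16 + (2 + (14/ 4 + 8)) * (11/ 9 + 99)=1338.50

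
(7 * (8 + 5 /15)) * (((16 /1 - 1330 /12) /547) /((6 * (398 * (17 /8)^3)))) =-6372800 /14439459303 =-0.00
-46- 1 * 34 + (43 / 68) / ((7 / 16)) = -9348 / 119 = -78.55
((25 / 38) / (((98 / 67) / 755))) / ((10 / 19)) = 252925 / 392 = 645.22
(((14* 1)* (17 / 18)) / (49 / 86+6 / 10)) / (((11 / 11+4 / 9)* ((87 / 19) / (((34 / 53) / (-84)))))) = -1180565 / 90453987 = -0.01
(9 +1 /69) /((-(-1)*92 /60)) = 3110 /529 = 5.88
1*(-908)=-908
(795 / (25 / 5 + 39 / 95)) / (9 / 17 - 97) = -256785 / 168592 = -1.52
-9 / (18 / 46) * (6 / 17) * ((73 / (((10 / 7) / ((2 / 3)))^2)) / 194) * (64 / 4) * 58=-76347488 / 123675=-617.32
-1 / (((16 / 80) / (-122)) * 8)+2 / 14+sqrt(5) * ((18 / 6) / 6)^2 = sqrt(5) / 4+2139 / 28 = 76.95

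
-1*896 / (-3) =896 / 3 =298.67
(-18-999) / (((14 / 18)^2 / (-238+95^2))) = -14772381.61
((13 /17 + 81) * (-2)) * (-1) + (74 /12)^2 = 123353 /612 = 201.56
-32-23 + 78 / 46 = -1226 / 23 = -53.30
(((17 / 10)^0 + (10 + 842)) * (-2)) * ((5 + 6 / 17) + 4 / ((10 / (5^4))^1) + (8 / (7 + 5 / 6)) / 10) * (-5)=2179031.74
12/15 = 4/5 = 0.80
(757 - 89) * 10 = 6680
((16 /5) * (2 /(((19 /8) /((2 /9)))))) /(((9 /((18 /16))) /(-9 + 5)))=-256 /855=-0.30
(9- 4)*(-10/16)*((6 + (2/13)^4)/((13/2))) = -2142275/742586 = -2.88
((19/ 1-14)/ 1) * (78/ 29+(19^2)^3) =6821653135/ 29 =235229418.45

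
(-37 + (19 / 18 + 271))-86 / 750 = 528617 / 2250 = 234.94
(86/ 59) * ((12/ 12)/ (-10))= -43/ 295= -0.15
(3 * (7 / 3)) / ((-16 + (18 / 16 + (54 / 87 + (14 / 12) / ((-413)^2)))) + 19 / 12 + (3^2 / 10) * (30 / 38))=-0.59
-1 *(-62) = 62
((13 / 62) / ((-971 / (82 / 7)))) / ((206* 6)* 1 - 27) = -41 / 19595751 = -0.00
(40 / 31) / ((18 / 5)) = 100 / 279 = 0.36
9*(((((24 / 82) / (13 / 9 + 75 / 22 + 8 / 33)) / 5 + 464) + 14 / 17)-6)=14520882528 / 3516365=4129.52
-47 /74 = -0.64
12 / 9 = 4 / 3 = 1.33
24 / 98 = 12 / 49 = 0.24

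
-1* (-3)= 3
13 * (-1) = -13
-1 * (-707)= 707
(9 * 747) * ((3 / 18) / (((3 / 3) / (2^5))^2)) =1147392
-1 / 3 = -0.33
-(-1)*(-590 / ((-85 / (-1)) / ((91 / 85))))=-10738 / 1445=-7.43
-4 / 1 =-4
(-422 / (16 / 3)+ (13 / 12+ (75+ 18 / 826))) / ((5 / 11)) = -6.64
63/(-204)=-21/68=-0.31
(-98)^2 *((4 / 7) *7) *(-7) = -268912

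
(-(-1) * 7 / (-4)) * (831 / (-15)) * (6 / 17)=5817 / 170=34.22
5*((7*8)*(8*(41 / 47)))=91840 / 47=1954.04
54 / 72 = 3 / 4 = 0.75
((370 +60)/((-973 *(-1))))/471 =430/458283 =0.00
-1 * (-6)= 6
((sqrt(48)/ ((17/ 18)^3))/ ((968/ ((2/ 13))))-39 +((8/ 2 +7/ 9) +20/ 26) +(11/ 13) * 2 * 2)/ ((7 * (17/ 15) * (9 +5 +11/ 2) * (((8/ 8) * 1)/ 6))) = -70360/ 60333 +349920 * sqrt(3)/ 11955446503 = -1.17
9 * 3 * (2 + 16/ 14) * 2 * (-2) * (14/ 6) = -792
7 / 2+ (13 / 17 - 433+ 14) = -14101 / 34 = -414.74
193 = 193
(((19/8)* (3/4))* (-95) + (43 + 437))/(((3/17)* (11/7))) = 394485/352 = 1120.70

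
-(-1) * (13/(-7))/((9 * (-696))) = 13/43848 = 0.00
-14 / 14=-1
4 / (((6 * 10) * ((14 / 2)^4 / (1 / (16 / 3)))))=1 / 192080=0.00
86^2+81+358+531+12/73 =8366.16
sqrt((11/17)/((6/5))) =sqrt(5610)/102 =0.73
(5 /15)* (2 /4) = 0.17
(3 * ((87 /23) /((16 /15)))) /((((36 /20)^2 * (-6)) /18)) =-3625 /368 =-9.85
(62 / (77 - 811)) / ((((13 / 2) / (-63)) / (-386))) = -1507716 / 4771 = -316.02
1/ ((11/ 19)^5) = 2476099/ 161051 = 15.37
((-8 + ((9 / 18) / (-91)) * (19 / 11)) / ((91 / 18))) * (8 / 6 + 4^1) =-769680 / 91091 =-8.45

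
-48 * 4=-192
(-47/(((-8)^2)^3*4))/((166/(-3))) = 141/174063616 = 0.00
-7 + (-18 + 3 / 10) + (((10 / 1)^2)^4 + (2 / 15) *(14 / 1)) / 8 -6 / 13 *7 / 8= 9749980601 / 780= 12499975.13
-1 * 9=-9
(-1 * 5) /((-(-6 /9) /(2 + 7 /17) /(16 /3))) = -1640 /17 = -96.47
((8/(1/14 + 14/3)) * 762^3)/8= 18582930576/199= 93381560.68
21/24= 0.88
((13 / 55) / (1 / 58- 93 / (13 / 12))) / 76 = -0.00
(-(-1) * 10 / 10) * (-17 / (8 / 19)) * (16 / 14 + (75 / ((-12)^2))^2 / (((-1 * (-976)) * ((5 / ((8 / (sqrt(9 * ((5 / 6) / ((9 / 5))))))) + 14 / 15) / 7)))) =-164493180599 / 3572370816 - 883203125 * sqrt(6) / 16330838016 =-46.18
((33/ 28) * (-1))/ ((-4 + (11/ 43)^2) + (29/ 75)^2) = 31201875/ 100206568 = 0.31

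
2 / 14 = 1 / 7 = 0.14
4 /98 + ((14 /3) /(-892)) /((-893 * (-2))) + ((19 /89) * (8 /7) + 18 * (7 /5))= 1327928796293 /52106710740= 25.48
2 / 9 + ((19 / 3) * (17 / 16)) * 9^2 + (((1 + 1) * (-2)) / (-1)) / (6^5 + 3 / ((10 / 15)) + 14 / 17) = 20773927949 / 38097360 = 545.29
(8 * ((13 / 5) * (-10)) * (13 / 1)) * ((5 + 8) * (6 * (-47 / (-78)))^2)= -459472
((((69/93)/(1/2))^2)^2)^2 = 20047612231936/852891037441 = 23.51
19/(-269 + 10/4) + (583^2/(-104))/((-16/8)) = 13934841/8528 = 1634.01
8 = 8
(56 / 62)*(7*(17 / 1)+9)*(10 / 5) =7168 / 31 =231.23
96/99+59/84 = 515/308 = 1.67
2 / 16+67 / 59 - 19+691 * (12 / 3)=1296235 / 472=2746.26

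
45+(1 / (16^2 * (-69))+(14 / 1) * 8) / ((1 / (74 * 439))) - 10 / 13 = 417755075753 / 114816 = 3638474.39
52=52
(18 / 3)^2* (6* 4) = 864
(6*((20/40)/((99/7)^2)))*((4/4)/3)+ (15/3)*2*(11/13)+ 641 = 82750480/127413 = 649.47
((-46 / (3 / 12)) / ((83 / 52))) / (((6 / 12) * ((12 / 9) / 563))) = -8080176 / 83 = -97351.52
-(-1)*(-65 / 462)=-65 / 462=-0.14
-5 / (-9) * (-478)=-2390 / 9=-265.56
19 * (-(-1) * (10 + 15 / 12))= 855 / 4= 213.75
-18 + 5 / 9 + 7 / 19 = -17.08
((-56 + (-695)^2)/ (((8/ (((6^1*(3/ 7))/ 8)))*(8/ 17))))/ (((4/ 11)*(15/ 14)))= 270945609/ 2560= 105838.13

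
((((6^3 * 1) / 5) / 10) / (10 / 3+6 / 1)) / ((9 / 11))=99 / 175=0.57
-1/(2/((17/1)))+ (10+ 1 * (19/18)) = 23/9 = 2.56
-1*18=-18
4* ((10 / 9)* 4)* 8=1280 / 9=142.22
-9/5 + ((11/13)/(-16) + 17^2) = 298633/1040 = 287.15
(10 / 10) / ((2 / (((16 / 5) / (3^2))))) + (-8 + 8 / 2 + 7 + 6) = 413 / 45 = 9.18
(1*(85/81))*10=850/81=10.49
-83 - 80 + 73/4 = -579/4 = -144.75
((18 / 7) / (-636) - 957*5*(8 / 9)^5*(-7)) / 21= 271464143191 / 306700506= 885.11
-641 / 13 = -49.31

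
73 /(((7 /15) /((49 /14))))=1095 /2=547.50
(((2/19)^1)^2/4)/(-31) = -1/11191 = -0.00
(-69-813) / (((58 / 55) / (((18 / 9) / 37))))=-48510 / 1073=-45.21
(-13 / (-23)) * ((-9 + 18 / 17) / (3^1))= -585 / 391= -1.50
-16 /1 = -16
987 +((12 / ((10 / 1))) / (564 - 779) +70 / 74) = 39295328 / 39775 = 987.94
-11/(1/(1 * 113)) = -1243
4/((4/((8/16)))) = 1/2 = 0.50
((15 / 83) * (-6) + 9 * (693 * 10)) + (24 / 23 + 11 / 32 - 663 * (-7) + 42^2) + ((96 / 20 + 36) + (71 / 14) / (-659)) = 96961514781151 / 1408994720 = 68816.10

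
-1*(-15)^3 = 3375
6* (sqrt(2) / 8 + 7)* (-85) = -3570 - 255* sqrt(2) / 4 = -3660.16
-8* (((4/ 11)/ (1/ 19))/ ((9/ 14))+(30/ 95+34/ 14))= -107.93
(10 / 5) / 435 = 2 / 435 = 0.00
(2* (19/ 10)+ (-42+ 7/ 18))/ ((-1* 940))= 0.04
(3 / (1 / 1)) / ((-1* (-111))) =1 / 37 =0.03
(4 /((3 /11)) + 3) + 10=83 /3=27.67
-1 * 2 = -2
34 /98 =17 /49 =0.35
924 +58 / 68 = 31445 / 34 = 924.85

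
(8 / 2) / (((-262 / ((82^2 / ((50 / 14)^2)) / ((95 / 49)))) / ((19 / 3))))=-32288648 / 1228125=-26.29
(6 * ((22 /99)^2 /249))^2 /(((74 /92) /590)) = 1736960 /1672352973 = 0.00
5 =5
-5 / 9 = -0.56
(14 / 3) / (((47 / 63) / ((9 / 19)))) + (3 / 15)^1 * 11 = 23053 / 4465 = 5.16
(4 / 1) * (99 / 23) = 17.22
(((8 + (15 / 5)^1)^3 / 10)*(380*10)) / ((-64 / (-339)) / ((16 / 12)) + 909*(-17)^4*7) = 11430628 / 12010637183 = 0.00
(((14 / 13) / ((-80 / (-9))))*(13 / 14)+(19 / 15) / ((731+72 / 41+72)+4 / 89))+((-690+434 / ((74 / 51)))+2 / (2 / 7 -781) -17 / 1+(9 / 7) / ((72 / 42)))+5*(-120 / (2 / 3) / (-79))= -890882816077013273 / 2251762654377840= -395.64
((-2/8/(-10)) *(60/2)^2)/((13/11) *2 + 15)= 1.30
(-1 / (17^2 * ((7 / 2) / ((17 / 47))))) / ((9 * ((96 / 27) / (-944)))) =59 / 5593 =0.01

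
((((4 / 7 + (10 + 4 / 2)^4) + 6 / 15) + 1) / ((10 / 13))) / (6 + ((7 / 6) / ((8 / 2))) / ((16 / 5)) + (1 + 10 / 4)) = 1811669184 / 644525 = 2810.86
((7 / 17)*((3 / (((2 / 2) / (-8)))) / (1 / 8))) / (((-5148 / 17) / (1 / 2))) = 56 / 429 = 0.13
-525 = -525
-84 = -84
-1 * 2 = -2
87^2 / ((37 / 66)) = 499554 / 37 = 13501.46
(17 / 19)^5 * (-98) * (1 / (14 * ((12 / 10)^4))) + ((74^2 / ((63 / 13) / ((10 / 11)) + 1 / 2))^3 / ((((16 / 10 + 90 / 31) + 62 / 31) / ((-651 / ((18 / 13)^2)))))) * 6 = -45336552686047095034597523125 / 174699087359277456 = -259512246866.01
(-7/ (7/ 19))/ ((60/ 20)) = -19/ 3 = -6.33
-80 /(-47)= 80 /47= 1.70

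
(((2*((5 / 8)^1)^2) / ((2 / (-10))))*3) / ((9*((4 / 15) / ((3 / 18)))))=-0.81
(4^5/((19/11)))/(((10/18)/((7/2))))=354816/95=3734.91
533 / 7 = 76.14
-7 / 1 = -7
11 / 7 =1.57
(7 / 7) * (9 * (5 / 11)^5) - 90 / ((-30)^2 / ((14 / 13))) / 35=8979574 / 52341575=0.17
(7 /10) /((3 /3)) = 7 /10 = 0.70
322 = 322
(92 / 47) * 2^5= 2944 / 47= 62.64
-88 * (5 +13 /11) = -544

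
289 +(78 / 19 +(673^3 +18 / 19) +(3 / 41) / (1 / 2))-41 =304821470.20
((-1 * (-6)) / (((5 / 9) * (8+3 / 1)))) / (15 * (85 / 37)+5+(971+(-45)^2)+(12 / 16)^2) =0.00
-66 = -66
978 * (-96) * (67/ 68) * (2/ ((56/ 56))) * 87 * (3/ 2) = -410454864/ 17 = -24144403.76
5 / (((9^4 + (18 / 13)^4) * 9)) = 142805 / 1687443273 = 0.00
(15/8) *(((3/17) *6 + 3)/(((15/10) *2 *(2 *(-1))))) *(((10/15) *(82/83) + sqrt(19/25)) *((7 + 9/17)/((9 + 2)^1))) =-552 *sqrt(19)/3179- 150880/263857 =-1.33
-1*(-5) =5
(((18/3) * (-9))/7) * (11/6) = -99/7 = -14.14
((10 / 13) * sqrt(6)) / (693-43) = sqrt(6) / 845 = 0.00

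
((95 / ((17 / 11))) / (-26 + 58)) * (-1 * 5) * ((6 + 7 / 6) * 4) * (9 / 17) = -674025 / 4624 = -145.77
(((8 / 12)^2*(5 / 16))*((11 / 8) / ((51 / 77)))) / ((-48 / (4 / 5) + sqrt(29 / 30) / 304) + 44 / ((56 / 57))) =-30393239800 / 1603754152809 - 3942785*sqrt(870) / 28867574750562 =-0.02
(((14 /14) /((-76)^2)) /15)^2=1 /7506489600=0.00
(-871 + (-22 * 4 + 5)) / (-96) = 159 / 16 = 9.94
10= 10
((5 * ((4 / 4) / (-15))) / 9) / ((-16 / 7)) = 7 / 432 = 0.02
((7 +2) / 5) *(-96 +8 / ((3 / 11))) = -120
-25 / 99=-0.25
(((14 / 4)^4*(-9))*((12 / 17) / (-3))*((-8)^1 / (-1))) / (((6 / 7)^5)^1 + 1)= 726364926 / 417911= 1738.09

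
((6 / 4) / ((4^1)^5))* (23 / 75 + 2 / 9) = 119 / 153600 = 0.00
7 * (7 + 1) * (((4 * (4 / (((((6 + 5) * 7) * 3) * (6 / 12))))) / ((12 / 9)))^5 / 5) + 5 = 9667348419 / 1933417255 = 5.00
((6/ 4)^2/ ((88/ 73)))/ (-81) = -73/ 3168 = -0.02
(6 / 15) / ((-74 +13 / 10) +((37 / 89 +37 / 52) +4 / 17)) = -157352 / 28062721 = -0.01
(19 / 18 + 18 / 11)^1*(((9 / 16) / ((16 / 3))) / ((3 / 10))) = 2665 / 2816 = 0.95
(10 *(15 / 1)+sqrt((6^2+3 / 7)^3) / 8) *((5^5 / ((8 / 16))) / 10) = 159375 *sqrt(1785) / 392+93750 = 110927.23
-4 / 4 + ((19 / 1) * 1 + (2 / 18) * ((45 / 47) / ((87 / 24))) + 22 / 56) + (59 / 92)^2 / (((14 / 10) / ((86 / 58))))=1522861045 / 80755024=18.86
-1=-1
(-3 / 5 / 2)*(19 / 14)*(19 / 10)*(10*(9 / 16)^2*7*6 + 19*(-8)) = 1324509 / 89600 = 14.78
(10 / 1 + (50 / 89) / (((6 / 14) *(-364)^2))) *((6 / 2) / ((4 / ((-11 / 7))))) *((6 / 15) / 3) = -55591591 / 35376432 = -1.57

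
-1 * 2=-2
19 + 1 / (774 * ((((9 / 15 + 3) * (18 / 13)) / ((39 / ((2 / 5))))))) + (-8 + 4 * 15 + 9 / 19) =227116147 / 3176496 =71.50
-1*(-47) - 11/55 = 234/5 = 46.80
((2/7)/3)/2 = 1/21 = 0.05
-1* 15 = -15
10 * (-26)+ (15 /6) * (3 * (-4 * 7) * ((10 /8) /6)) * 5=-1915 /4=-478.75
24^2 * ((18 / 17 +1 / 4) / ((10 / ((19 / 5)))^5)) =1983355299 / 332031250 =5.97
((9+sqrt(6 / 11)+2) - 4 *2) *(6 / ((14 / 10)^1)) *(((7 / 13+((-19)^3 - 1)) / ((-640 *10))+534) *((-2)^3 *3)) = -1201985271 / 7280 - 400661757 *sqrt(66) / 80080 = -205754.61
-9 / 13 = -0.69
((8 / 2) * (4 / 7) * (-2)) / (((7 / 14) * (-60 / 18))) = 96 / 35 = 2.74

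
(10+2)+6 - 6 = 12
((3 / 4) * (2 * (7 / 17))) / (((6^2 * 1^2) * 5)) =7 / 2040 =0.00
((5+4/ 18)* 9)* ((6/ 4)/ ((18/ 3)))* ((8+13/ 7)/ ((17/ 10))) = 16215/ 238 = 68.13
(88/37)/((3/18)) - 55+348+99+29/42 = 632417/1554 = 406.96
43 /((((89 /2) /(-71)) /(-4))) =24424 /89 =274.43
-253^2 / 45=-64009 / 45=-1422.42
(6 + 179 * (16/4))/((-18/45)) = -1805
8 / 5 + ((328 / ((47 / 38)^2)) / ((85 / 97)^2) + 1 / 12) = 53799234361 / 191520300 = 280.91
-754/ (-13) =58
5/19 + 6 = 119/19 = 6.26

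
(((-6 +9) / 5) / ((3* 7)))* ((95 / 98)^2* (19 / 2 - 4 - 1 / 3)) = 55955 / 403368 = 0.14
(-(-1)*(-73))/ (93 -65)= -73/ 28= -2.61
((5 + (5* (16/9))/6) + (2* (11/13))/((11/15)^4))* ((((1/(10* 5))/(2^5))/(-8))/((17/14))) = -1613297/2033171712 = -0.00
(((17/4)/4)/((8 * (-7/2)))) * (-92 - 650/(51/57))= 6957/224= 31.06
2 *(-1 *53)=-106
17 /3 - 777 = -771.33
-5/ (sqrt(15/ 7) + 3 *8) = -280/ 1339 + 5 *sqrt(105)/ 4017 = -0.20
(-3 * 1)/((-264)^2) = -1/23232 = -0.00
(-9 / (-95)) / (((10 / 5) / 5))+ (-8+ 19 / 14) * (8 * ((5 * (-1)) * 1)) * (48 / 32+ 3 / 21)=813261 / 1862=436.77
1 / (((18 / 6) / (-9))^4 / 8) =648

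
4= 4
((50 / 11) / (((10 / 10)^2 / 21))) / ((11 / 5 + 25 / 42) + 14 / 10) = 220500 / 9691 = 22.75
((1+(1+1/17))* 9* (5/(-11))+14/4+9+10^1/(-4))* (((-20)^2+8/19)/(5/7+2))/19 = 15710520/1282633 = 12.25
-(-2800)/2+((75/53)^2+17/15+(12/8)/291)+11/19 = 218011194463/155309610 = 1403.72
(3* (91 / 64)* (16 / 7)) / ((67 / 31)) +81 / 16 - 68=-58.43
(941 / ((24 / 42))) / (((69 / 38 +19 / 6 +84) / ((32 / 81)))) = 125153 / 17118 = 7.31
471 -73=398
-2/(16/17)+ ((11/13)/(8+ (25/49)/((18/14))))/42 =-116777/55016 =-2.12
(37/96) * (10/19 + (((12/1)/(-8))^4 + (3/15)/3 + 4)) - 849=-370029167/437760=-845.28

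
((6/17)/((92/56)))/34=42/6647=0.01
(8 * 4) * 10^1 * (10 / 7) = 3200 / 7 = 457.14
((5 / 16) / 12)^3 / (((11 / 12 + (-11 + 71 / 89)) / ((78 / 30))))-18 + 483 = 2719917313795 / 5849284608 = 465.00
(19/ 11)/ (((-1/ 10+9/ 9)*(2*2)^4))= 95/ 12672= 0.01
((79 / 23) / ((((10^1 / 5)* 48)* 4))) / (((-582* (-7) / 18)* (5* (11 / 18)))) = 711 / 54971840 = 0.00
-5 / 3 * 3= -5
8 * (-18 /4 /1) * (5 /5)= -36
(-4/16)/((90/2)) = -1/180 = -0.01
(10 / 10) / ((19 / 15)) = 15 / 19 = 0.79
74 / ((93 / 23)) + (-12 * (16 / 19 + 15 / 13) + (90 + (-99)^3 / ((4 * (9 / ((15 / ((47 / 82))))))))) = -1522881651791 / 2159274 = -705274.85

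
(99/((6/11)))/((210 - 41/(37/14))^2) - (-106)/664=1413480625/8595881056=0.16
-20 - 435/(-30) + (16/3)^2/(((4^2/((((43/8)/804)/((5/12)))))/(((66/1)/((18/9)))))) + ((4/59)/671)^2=-4.56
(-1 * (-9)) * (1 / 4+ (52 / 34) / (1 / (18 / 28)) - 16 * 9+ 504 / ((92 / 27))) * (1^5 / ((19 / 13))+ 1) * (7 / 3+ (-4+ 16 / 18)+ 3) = 9014560 / 52003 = 173.35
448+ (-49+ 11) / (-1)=486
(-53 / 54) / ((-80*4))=53 / 17280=0.00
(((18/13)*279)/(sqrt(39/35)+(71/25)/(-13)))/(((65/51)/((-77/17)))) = -1639.97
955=955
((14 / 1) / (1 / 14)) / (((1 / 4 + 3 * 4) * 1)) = 16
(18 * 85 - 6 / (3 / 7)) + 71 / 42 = 63743 / 42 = 1517.69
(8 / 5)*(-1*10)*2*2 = -64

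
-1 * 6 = -6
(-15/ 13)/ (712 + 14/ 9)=-135/ 83486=-0.00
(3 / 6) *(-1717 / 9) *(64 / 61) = -54944 / 549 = -100.08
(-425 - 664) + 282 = -807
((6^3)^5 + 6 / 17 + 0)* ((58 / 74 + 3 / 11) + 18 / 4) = 2612588065403.99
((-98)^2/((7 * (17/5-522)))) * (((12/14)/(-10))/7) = 84/2593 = 0.03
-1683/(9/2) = -374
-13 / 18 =-0.72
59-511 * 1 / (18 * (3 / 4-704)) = 1494725 / 25317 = 59.04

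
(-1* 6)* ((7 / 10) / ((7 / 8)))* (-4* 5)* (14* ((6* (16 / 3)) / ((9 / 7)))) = 33450.67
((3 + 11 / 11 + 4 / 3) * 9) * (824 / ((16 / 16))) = 39552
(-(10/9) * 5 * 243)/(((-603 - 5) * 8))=675/2432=0.28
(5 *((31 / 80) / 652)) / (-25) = -31 / 260800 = -0.00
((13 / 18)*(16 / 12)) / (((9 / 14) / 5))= 1820 / 243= 7.49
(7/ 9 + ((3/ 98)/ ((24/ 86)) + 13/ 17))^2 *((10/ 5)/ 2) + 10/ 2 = 27804629161/ 3597120576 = 7.73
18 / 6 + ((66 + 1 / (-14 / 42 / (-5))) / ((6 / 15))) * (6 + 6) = 2433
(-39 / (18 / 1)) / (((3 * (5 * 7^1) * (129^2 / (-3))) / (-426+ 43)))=-4979 / 3494610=-0.00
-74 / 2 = -37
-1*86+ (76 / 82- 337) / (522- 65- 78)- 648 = -11419405 / 15539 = -734.89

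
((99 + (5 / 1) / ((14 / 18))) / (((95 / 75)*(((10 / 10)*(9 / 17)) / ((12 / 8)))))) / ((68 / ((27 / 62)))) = 49815 / 32984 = 1.51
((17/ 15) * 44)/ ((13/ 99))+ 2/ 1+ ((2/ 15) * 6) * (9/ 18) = 4968/ 13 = 382.15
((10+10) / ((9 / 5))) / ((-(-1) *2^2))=25 / 9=2.78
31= 31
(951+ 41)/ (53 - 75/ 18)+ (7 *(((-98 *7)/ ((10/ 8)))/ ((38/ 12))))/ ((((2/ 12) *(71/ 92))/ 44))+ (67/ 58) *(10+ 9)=-47563799054731/ 114624530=-414953.06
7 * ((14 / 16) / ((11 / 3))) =147 / 88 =1.67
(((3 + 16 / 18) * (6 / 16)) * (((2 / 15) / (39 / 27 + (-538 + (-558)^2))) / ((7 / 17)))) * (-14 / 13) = -119 / 72733622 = -0.00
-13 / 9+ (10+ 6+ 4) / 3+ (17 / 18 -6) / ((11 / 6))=244 / 99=2.46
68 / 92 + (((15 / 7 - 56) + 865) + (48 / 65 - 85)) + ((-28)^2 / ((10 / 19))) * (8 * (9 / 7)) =167955092 / 10465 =16049.22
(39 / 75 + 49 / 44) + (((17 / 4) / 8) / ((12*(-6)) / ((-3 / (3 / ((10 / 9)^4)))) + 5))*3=478134837 / 287315600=1.66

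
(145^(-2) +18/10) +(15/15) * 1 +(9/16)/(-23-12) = 6555707/2354800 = 2.78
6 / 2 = 3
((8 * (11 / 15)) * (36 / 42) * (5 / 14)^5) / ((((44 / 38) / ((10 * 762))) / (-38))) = -859631250 / 117649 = -7306.75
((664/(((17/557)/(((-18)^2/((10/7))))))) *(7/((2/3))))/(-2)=-2201890068/85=-25904589.04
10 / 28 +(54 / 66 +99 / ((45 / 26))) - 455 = -305401 / 770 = -396.62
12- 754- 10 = -752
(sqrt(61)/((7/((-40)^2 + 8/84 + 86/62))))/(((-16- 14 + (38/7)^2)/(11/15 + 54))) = -171189173* sqrt(61)/7254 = -184316.26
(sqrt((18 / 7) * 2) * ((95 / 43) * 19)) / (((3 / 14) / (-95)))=-685900 * sqrt(7) / 43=-42202.81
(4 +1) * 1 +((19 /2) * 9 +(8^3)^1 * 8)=8373 /2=4186.50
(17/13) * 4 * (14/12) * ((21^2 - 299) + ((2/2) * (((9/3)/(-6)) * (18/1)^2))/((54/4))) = 2380/3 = 793.33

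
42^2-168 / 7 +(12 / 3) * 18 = 1812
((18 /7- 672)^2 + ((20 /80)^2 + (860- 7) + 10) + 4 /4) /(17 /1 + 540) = 806.10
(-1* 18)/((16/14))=-63/4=-15.75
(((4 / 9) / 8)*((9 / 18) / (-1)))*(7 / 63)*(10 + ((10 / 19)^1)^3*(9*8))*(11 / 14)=-773245 / 15556212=-0.05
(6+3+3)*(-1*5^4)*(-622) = 4665000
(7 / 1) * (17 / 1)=119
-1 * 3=-3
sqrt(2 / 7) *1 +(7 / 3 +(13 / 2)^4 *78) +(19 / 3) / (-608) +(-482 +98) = sqrt(14) / 7 +13329907 / 96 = 138853.73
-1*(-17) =17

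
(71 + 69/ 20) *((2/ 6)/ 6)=1489/ 360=4.14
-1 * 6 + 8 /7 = -34 /7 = -4.86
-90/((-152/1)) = 45/76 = 0.59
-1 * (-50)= 50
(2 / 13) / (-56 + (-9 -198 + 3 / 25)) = -25 / 42718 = -0.00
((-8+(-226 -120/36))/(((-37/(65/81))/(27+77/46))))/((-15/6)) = -12208664/206793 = -59.04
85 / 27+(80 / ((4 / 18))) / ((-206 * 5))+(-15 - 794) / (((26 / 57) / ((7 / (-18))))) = 100147135 / 144612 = 692.52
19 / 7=2.71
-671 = -671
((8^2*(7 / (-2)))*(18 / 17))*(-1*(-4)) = -16128 / 17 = -948.71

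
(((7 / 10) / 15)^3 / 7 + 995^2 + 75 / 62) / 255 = 103581492189019 / 26679375000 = 3882.46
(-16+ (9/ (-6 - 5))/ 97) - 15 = -33086/ 1067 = -31.01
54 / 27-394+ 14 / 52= -10185 / 26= -391.73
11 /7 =1.57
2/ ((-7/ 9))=-18/ 7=-2.57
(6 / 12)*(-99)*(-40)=1980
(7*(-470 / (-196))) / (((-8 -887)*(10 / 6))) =-141 / 12530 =-0.01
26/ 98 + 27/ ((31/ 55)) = 73168/ 1519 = 48.17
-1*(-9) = 9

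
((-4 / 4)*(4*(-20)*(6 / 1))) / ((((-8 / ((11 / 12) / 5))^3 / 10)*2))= -1331 / 46080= -0.03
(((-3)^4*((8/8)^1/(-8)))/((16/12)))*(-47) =11421/32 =356.91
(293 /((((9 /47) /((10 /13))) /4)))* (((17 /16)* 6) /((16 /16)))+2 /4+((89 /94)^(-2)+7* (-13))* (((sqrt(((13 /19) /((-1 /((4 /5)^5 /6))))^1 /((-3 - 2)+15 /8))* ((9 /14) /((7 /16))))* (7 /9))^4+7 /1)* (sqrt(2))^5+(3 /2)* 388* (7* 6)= 4247741 /78 - 12656061521059776864748* sqrt(2) /5028525791748046875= 50898.85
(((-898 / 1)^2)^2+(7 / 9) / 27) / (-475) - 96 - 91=-31603972501994 / 23085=-1369026315.88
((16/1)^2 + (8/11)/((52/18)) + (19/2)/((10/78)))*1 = 472403/1430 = 330.35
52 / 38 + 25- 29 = -50 / 19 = -2.63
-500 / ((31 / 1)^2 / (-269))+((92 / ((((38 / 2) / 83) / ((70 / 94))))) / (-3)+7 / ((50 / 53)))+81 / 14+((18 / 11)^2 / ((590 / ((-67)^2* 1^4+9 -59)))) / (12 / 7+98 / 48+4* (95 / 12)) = 1033065295429501261 / 19140861561515925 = 53.97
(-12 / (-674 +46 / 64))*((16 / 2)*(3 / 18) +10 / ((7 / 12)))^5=1125559862165504 / 29330652015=38374.87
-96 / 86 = -48 / 43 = -1.12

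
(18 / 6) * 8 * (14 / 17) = 336 / 17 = 19.76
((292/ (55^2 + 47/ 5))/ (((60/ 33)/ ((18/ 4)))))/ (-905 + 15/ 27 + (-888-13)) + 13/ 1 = 6409710485/ 493059656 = 13.00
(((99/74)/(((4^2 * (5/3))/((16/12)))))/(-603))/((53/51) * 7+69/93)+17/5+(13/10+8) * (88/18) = 184240060771/3770261520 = 48.87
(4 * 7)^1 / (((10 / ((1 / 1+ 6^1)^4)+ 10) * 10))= 16807 / 60050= 0.28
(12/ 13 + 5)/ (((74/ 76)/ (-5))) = -14630/ 481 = -30.42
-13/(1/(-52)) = 676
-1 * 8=-8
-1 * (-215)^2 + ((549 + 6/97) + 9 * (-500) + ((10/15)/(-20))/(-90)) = -13141078103/261900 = -50175.94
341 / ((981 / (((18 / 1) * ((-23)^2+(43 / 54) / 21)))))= 204575789 / 61803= 3310.13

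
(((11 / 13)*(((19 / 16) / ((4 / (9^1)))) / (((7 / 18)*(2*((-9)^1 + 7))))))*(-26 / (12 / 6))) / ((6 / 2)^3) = 627 / 896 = 0.70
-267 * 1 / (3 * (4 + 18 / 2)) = -6.85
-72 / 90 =-4 / 5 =-0.80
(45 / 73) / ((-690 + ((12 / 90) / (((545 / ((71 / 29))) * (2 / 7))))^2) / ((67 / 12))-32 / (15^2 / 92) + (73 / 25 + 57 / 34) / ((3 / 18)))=-2880764498559375 / 509793068736130697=-0.01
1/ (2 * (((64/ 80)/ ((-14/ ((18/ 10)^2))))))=-875/ 324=-2.70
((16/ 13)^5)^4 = 1208925819614629174706176/ 19004963774880799438801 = 63.61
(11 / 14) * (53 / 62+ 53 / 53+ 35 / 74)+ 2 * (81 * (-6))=-7789503 / 8029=-970.17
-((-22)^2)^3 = -113379904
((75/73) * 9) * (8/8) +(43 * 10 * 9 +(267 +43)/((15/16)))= 921971/219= 4209.91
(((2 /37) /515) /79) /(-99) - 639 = -95229630047 /149029155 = -639.00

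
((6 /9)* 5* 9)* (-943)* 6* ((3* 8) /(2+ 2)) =-1018440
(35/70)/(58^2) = 1/6728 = 0.00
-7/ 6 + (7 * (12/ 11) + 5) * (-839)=-699803/ 66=-10603.08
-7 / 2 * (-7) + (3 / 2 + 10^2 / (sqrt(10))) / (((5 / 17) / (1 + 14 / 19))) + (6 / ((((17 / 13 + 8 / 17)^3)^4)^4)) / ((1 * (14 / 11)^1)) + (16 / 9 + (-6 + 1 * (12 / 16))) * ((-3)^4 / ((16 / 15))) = -43.57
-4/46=-2/23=-0.09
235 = 235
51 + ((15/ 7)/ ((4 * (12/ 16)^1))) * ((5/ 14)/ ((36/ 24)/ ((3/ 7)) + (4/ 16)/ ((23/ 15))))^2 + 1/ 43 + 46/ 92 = 172628660977/ 3350058362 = 51.53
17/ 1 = 17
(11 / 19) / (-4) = -11 / 76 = -0.14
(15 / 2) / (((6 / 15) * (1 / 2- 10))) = -75 / 38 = -1.97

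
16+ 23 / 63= 1031 / 63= 16.37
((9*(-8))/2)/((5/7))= -252/5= -50.40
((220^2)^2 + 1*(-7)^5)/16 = 2342543193/16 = 146408949.56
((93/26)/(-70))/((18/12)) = -31/910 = -0.03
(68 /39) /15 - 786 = -459742 /585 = -785.88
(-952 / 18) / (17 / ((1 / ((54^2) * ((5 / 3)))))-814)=-238 / 368127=-0.00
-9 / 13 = -0.69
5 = 5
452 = 452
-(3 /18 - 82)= 491 /6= 81.83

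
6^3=216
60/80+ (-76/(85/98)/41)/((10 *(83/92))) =2968393/5785100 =0.51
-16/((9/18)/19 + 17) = -608/647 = -0.94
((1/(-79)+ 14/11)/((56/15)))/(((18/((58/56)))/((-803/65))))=-772705/3220672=-0.24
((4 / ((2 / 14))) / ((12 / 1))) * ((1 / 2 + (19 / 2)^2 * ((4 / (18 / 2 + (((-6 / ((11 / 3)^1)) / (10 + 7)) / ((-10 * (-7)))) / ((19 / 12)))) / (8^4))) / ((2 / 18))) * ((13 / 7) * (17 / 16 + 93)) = 45719146306015 / 24446828544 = 1870.15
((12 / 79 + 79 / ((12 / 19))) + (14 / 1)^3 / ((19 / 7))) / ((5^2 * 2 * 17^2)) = 20464921 / 260273400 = 0.08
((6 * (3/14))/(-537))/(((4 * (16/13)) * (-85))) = 39/6816320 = 0.00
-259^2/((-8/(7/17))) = 469567/136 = 3452.70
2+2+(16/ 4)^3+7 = 75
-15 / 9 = -5 / 3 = -1.67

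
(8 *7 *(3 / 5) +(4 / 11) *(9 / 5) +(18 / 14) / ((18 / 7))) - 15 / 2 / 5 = 1829 / 55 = 33.25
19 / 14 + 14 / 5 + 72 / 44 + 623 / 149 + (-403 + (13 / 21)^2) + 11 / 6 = -1412380804 / 3613995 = -390.81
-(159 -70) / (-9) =89 / 9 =9.89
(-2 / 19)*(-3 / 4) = 3 / 38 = 0.08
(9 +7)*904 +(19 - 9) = 14474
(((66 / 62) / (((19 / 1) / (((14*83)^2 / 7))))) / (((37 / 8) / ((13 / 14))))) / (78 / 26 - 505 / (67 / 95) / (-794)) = 2515525735008 / 4523551217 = 556.10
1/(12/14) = 7/6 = 1.17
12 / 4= 3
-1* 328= -328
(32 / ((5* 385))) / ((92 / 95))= 152 / 8855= 0.02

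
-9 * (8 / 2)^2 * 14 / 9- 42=-266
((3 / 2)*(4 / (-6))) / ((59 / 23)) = -23 / 59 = -0.39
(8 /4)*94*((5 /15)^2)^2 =188 /81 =2.32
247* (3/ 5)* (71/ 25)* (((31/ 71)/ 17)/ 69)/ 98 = 7657/ 4789750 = 0.00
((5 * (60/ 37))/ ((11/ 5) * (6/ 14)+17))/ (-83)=-2625/ 482147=-0.01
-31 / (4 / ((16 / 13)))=-124 / 13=-9.54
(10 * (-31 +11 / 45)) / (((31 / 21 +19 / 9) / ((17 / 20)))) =-41174 / 565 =-72.87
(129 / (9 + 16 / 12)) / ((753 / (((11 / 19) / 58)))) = 1419 / 8574662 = 0.00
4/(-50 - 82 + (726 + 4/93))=186/27623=0.01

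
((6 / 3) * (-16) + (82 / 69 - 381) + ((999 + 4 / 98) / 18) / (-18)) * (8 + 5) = -1969475287 / 365148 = -5393.64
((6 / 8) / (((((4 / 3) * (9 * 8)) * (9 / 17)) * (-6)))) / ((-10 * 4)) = 17 / 276480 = 0.00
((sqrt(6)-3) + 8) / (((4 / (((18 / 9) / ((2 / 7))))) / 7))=49 * sqrt(6) / 4 + 245 / 4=91.26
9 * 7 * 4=252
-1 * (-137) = 137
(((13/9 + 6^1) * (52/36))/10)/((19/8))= 3484/7695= 0.45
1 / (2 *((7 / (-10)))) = -5 / 7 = -0.71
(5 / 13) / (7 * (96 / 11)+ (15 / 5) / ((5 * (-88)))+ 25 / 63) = 138600 / 22155263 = 0.01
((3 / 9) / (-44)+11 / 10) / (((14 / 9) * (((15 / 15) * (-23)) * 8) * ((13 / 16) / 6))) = -927 / 32890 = -0.03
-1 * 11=-11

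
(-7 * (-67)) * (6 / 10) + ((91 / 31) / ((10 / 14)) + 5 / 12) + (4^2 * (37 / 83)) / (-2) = 43590749 / 154380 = 282.36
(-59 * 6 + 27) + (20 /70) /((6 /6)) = -326.71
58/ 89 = 0.65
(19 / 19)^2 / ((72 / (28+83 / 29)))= 895 / 2088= 0.43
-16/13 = -1.23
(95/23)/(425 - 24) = 95/9223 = 0.01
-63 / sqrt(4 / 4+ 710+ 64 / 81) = -567*sqrt(57655) / 57655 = -2.36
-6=-6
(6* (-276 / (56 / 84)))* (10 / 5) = -4968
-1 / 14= -0.07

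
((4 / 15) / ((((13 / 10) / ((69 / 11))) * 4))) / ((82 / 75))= 1725 / 5863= 0.29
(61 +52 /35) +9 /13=28746 /455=63.18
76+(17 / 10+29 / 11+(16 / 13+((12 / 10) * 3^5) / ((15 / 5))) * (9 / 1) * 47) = 59654669 / 1430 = 41716.55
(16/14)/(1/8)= 9.14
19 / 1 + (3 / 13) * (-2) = 18.54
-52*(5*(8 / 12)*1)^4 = -520000 / 81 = -6419.75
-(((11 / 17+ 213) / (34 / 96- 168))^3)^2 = -28075174439741574291077921243136 / 6553865677907382849704072779201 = -4.28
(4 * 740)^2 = 8761600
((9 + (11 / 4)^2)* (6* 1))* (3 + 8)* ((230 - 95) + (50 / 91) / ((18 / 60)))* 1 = 108889825 / 728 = 149573.94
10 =10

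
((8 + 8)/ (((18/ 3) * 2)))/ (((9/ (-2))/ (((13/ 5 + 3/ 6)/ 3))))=-124/ 405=-0.31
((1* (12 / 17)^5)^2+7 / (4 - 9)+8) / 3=22279128511979 / 10079969502245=2.21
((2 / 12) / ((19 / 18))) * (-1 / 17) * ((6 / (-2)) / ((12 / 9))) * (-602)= -8127 / 646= -12.58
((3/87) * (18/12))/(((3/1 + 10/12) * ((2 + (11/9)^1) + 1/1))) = 81/25346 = 0.00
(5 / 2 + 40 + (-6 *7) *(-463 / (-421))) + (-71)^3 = -301364169 / 842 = -357914.69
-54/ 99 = -6/ 11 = -0.55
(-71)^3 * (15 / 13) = -5368665 / 13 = -412974.23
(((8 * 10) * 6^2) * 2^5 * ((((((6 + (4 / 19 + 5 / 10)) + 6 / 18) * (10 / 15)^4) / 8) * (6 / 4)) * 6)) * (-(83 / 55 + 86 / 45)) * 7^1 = -1771771904 / 513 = -3453746.40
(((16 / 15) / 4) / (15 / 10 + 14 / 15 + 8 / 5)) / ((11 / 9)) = 72 / 1331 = 0.05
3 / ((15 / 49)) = 49 / 5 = 9.80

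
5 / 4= 1.25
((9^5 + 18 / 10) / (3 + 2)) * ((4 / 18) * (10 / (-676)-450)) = -997991326 / 845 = -1181054.82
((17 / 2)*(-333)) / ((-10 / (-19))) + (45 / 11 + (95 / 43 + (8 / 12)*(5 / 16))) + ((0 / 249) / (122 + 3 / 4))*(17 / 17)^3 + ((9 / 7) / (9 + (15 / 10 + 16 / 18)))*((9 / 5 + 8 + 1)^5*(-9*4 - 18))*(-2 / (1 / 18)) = 1641270288287871869 / 50906625000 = 32240799.47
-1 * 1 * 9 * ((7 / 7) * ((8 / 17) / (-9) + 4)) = -604 / 17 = -35.53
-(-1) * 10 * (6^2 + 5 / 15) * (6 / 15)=436 / 3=145.33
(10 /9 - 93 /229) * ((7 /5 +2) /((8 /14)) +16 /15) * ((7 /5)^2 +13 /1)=114390331 /1545750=74.00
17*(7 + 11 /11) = 136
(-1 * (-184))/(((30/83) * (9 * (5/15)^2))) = 7636/15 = 509.07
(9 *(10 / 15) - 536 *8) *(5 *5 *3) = -321150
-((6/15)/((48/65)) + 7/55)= -883/1320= -0.67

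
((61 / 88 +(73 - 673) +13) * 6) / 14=-154785 / 616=-251.27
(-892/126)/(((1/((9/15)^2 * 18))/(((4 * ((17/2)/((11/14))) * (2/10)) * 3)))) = -1191.06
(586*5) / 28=1465 / 14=104.64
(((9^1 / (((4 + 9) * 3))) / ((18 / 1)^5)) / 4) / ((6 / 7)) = 7 / 196515072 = 0.00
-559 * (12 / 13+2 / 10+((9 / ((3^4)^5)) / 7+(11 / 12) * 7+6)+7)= -622755319989503 / 54238868460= -11481.72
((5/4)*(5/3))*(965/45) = 4825/108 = 44.68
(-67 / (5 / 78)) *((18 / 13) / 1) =-7236 / 5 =-1447.20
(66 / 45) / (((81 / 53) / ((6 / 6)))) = 1166 / 1215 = 0.96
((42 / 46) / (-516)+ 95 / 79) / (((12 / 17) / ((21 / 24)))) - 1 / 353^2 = 1854868608151 / 1246185699712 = 1.49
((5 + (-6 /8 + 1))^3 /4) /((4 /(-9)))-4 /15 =-1254331 /15360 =-81.66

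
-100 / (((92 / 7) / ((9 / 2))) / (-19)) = 29925 / 46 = 650.54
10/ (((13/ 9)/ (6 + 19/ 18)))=635/ 13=48.85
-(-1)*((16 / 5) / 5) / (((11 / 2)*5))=32 / 1375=0.02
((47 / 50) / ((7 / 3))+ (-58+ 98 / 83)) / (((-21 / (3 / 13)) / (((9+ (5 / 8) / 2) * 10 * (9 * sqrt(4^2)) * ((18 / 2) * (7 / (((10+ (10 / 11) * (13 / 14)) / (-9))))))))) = -108672.64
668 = 668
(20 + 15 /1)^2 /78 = 1225 /78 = 15.71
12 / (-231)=-4 / 77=-0.05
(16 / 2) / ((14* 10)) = 2 / 35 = 0.06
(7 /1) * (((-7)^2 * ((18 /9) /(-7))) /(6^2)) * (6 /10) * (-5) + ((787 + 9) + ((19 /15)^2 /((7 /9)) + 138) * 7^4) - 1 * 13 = 50562313 /150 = 337082.09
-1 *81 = -81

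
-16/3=-5.33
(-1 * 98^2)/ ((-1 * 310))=4802/ 155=30.98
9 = 9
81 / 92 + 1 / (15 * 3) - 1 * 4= -12823 / 4140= -3.10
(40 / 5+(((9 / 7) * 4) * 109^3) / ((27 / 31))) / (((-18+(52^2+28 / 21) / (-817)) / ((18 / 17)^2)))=-21253903500456 / 52834691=-402271.75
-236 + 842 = 606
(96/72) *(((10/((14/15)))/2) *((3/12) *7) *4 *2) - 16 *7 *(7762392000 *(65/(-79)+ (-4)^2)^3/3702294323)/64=-3318900152127664900/260767927245371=-12727.41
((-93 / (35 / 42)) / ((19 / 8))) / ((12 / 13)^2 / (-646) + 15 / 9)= -38475216 / 1363595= -28.22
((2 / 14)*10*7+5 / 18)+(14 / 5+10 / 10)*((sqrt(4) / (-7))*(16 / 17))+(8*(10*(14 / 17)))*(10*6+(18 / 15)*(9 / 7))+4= 43566611 / 10710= 4067.84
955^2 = 912025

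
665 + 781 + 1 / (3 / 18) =1452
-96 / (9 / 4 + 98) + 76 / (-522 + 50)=-1.12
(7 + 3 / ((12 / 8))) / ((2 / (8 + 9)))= 153 / 2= 76.50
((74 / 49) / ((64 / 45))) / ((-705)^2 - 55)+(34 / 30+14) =15.13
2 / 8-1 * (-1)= 1.25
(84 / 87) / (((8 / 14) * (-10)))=-0.17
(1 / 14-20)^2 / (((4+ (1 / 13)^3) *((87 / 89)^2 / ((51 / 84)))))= 150513677613 / 2386165936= 63.08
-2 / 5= -0.40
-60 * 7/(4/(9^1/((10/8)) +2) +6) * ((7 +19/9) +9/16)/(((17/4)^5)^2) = -73489776640/223775322949839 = -0.00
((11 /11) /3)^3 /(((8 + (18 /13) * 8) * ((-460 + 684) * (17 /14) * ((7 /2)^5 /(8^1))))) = 26 /239146803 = 0.00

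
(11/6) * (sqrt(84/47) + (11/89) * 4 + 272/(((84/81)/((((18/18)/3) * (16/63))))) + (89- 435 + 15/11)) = -15443683/26166 + 11 * sqrt(987)/141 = -587.77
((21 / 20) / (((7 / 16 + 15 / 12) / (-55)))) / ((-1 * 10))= 154 / 45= 3.42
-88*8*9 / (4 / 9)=-14256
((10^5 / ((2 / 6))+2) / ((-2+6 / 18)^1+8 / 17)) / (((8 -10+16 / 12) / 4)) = 91800612 / 61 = 1504928.07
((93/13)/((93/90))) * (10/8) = 225/26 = 8.65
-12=-12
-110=-110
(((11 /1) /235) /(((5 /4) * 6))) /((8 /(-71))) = -781 /14100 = -0.06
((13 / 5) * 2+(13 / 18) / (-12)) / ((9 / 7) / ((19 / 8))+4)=1.13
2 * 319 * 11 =7018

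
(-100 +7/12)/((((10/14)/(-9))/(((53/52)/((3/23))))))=10179869/1040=9788.34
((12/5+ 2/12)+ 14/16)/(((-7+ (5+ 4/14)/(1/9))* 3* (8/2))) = 2891/408960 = 0.01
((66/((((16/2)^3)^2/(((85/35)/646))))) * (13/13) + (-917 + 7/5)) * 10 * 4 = -159612665691/4358144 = -36624.00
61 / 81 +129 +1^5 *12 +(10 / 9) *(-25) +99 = 17251 / 81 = 212.98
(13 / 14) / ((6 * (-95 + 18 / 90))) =-65 / 39816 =-0.00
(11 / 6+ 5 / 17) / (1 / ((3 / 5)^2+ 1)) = 217 / 75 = 2.89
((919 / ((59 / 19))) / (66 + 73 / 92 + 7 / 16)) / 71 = 6425648 / 103640049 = 0.06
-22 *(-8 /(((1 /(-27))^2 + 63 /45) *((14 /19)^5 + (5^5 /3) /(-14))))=-16678903820040 /9852336919459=-1.69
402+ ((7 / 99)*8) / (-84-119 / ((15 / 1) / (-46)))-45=3546101 / 9933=357.00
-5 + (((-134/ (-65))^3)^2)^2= 33487976588060654299668731/ 5688009063105712890625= 5887.47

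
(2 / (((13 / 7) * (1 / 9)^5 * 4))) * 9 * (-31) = -115322697 / 26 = -4435488.35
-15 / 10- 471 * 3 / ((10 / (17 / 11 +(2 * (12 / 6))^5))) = -144911.07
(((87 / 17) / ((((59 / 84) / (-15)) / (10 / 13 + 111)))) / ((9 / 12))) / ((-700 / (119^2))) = 1263604356 / 3835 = 329492.66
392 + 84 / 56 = 787 / 2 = 393.50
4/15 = 0.27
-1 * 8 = -8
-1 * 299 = -299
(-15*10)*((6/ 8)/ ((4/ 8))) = -225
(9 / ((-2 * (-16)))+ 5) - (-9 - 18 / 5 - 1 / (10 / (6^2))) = 3437 / 160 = 21.48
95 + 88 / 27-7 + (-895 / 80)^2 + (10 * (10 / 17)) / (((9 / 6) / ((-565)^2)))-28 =147121020035 / 117504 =1252051.16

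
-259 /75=-3.45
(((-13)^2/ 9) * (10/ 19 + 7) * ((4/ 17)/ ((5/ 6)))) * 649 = 125475064/ 4845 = 25897.85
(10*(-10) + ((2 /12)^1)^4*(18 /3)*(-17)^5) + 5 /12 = -6673.00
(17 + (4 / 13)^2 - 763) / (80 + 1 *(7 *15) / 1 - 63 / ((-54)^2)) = -40842792 / 10128677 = -4.03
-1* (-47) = 47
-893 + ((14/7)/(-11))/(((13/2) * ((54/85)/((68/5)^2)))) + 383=-10002766/19305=-518.14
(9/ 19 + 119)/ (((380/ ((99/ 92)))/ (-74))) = -831501/ 33212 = -25.04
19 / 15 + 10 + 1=184 / 15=12.27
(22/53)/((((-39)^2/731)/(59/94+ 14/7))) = 152779/291447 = 0.52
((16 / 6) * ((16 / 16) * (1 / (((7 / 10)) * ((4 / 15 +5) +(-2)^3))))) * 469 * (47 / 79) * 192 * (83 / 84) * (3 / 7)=-5018246400 / 158711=-31618.77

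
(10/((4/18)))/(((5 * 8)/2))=9/4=2.25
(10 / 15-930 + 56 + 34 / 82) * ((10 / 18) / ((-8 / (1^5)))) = 536845 / 8856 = 60.62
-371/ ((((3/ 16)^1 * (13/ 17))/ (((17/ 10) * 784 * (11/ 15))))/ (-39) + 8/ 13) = -96164292224/ 159508529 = -602.88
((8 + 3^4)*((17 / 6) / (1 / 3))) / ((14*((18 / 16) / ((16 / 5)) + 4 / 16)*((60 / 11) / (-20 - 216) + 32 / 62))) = 88552864 / 486031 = 182.20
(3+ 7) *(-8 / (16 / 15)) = -75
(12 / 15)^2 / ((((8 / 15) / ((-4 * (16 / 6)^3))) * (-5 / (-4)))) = -72.82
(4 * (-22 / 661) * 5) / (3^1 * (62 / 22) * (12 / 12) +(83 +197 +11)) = -0.00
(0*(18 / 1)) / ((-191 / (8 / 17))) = 0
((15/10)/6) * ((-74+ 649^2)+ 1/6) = 2526763/24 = 105281.79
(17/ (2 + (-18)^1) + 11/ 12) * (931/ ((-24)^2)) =-6517/ 27648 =-0.24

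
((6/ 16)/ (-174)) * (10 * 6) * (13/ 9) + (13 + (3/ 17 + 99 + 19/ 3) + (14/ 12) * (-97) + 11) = 95581/ 5916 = 16.16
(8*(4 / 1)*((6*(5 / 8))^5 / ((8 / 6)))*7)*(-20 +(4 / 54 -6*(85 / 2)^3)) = -29381394853125 / 512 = -57385536822.51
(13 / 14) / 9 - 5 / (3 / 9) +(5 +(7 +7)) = 517 / 126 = 4.10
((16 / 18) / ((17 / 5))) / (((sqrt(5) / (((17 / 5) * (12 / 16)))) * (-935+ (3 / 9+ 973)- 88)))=-2 * sqrt(5) / 745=-0.01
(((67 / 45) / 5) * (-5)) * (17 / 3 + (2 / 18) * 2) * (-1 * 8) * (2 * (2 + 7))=56816 / 45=1262.58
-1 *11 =-11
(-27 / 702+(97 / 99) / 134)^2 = 7214596 / 7435440441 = 0.00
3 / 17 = 0.18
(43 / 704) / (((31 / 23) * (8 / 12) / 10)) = 0.68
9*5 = 45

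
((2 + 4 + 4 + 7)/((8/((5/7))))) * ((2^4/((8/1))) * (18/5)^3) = 24786/175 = 141.63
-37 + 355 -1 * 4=314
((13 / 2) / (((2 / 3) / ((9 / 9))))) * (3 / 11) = 117 / 44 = 2.66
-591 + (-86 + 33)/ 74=-43787/ 74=-591.72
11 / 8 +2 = 27 / 8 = 3.38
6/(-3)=-2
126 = 126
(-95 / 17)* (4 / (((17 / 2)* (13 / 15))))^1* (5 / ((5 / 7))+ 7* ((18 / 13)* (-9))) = 11890200 / 48841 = 243.45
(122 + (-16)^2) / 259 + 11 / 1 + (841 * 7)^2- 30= 1282299804 / 37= 34656751.46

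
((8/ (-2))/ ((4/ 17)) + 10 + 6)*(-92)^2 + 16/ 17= -143872/ 17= -8463.06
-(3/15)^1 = -0.20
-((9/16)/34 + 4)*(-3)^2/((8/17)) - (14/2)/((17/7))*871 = -11260129/4352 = -2587.35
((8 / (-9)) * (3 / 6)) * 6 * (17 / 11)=-136 / 33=-4.12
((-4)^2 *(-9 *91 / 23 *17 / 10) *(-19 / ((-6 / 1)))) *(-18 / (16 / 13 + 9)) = 620568 / 115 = 5396.24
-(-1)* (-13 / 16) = -13 / 16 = -0.81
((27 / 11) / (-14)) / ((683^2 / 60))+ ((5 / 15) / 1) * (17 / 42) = 87218863 / 646553754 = 0.13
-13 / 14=-0.93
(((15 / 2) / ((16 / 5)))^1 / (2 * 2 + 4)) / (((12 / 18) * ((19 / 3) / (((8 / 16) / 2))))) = 675 / 38912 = 0.02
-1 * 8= -8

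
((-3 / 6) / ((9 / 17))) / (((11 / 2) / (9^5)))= -111537 / 11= -10139.73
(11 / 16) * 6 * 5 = 165 / 8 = 20.62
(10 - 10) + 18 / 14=9 / 7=1.29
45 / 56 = 0.80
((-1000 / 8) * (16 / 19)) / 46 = -1000 / 437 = -2.29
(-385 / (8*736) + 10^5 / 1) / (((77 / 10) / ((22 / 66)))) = 4329.00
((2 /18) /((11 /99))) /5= 1 /5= 0.20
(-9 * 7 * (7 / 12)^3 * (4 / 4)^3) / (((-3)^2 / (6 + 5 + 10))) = -16807 / 576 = -29.18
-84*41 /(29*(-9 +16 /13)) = 44772 /2929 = 15.29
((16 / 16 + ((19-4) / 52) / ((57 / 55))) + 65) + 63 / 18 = 68941 / 988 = 69.78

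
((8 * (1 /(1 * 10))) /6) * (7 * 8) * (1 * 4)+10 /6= 473 /15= 31.53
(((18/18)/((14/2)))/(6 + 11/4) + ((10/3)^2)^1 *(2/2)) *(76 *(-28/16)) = -466184/315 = -1479.95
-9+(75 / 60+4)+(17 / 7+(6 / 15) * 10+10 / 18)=815 / 252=3.23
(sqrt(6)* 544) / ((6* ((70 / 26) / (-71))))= -251056* sqrt(6) / 105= -5856.75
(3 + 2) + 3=8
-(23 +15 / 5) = -26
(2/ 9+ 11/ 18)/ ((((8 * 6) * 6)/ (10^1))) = 25/ 864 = 0.03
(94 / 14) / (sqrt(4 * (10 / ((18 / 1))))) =4.50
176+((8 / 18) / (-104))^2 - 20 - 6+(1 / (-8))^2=150.02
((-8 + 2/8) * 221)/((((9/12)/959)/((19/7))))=-17833153/3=-5944384.33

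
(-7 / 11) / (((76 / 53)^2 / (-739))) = 14530957 / 63536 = 228.70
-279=-279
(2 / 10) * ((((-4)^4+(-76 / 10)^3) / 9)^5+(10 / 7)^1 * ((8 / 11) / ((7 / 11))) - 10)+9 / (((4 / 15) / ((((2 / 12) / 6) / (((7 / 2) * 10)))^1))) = -20194426783761326529841 / 29069824218750000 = -694686.92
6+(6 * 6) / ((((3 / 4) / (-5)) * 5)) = -42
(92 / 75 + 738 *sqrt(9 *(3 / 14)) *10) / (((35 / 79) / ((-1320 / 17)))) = -230875920 *sqrt(42) / 833 - 639584 / 2975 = -1796429.84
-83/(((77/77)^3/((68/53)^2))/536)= -205712512/2809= -73233.36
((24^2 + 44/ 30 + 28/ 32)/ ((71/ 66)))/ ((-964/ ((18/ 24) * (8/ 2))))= -2290233/ 1368880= -1.67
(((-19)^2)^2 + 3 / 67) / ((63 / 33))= 68263.40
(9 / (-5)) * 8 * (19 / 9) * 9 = -1368 / 5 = -273.60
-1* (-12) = 12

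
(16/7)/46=8/161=0.05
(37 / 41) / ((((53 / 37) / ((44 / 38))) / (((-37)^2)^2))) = 56445980998 / 41287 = 1367161.12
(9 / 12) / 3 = 1 / 4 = 0.25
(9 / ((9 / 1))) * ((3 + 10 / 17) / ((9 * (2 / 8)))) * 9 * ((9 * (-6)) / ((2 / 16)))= -105408 / 17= -6200.47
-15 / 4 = -3.75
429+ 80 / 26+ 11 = 5760 / 13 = 443.08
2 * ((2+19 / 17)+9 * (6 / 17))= 214 / 17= 12.59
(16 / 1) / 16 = 1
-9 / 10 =-0.90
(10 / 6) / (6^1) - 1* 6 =-103 / 18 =-5.72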